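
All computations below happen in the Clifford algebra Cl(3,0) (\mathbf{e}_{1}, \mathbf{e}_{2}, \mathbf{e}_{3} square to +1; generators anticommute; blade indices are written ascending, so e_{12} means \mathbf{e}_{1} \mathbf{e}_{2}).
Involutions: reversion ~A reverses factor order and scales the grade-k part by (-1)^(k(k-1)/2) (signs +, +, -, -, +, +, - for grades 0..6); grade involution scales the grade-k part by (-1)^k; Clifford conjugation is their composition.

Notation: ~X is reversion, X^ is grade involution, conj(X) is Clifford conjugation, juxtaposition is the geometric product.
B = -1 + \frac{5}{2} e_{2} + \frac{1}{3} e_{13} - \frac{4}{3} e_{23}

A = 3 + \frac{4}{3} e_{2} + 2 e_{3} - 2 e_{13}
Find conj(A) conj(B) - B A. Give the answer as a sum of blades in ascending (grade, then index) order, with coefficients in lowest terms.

first term: 1 - \frac{2}{3} e_{1} - \frac{7}{2} e_{2} + \frac{2}{9} e_{3} - \frac{8}{3} e_{12} - 3 e_{13} - e_{23} + \frac{41}{9} e_{123}
second term: 1 + \frac{2}{3} e_{1} + \frac{7}{2} e_{2} - \frac{2}{9} e_{3} + \frac{8}{3} e_{12} + 3 e_{13} + e_{23} + \frac{41}{9} e_{123}
Answer: -\frac{4}{3} e_{1} - 7 e_{2} + \frac{4}{9} e_{3} - \frac{16}{3} e_{12} - 6 e_{13} - 2 e_{23}


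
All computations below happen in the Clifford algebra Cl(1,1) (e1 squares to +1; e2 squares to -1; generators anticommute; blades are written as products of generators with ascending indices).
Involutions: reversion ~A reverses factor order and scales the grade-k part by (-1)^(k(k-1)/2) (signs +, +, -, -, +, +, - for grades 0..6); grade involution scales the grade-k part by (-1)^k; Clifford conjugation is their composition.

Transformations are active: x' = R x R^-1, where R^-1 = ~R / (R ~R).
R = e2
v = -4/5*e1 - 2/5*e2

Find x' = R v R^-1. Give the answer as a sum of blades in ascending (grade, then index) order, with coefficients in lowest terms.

~R = e2, and R ~R = -1, so R^-1 = ~R / (-1).
R v = 2/5 + 4/5*e1 e2
Answer: 4/5*e1 - 2/5*e2


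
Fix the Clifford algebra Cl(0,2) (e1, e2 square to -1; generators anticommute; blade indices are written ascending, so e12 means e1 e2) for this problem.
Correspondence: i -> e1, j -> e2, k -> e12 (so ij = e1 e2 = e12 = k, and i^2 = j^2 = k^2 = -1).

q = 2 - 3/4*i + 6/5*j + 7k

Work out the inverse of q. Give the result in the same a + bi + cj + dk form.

In blades: q = 2 - 3/4*e1 + 6/5*e2 + 7*e12.
With qbar = 2 + 3/4*e1 - 6/5*e2 - 7*e12 (scalar fixed, mapped units negated), q qbar = 22001/400 (the sum of squared coefficients), so q^-1 = qbar / (22001/400) = 800/22001 + 300/22001*e1 - 480/22001*e2 - 400/3143*e12; translating back:
Answer: 800/22001 + 300/22001*i - 480/22001*j - 400/3143*k


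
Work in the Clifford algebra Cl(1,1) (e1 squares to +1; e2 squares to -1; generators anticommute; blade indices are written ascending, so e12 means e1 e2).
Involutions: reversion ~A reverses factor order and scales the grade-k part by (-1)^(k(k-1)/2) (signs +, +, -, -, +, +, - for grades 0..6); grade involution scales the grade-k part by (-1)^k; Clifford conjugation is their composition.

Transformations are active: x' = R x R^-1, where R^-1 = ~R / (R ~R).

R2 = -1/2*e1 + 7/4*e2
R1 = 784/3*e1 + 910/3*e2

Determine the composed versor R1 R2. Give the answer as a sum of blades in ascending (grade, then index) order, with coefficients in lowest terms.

Distribute over the terms of R1 (each basis-blade product reordered to ascending indices, repeated generators contracted through their squares):
(784/3*e1) R2 = -392/3 + 1372/3*e12
(910/3*e2) R2 = -3185/6 + 455/3*e12
Summing the partial products and collecting blades:
Answer: -1323/2 + 609*e12


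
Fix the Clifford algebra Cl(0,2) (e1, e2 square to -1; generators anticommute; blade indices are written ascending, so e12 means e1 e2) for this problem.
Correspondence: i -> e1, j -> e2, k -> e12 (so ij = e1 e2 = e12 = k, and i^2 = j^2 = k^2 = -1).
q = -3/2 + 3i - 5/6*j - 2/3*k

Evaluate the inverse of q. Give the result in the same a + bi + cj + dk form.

In blades: q = -3/2 + 3*e1 - 5/6*e2 - 2/3*e12.
With qbar = -3/2 - 3*e1 + 5/6*e2 + 2/3*e12 (scalar fixed, mapped units negated), q qbar = 223/18 (the sum of squared coefficients), so q^-1 = qbar / (223/18) = -27/223 - 54/223*e1 + 15/223*e2 + 12/223*e12; translating back:
Answer: -27/223 - 54/223*i + 15/223*j + 12/223*k


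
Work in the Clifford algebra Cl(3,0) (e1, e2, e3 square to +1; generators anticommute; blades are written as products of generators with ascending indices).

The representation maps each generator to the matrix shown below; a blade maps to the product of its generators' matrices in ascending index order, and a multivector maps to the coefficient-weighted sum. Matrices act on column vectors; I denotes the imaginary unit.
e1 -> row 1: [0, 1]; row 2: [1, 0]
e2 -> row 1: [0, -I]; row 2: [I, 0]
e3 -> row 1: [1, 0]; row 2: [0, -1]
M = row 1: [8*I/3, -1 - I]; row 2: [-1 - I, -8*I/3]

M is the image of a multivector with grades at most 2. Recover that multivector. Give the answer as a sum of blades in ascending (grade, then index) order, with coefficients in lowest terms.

Method: 1, rho(e1), rho(e2), rho(e3) form a trace-orthogonal basis of the 2x2 complex matrices (tr(X Y) = 2 if X = Y, else 0), so M = m0*1 + m1*rho(e1) + m2*rho(e2) + m3*rho(e3) with m0 = tr(M)/2 = 0, m1 = tr(M rho(e1))/2 = -1 - I, m2 = tr(M rho(e2))/2 = 0, m3 = tr(M rho(e3))/2 = 8*I/3.
Multiplying table entries, the bivector images are rho(e1 e2) = I*rho(e3), rho(e1 e3) = -I*rho(e2), rho(e2 e3) = I*rho(e1); with real blade coefficients the real parts of m0..m3 are the coefficients of 1, e1, e2, e3 and the imaginary parts give the bivectors (e2 e3: Im m1, e1 e3: -Im m2, e1 e2: Im m3).
Answer: -e1 + 8/3*e1 e2 - e2 e3


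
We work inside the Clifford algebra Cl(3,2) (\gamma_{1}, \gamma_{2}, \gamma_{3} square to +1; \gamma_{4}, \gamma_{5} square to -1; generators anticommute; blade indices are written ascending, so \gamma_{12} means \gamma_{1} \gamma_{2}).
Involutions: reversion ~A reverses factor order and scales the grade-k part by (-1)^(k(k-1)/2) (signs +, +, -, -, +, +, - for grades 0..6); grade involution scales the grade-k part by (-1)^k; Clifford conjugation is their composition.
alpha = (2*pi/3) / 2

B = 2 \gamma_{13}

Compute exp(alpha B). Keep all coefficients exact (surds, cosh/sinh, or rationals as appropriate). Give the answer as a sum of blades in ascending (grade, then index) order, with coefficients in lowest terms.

B^2 = (2)^2*(\gamma_{13})^2 = 4*(-1) = -4 (a basis 2-blade squares to minus the product of its generators' squares).
B^2 = -4 — since the square is negative, the closed form is circular: l = 2, alpha*l = \frac{2 \pi}{3}, so exp(alpha B) = cos(\frac{2 \pi}{3}) + (sin(\frac{2 \pi}{3})/2)*B = - \frac{1}{2} + (\frac{\sqrt{3}}{4})*B.
Answer: - \frac{1}{2} + \frac{\sqrt{3}}{2} \gamma_{13}


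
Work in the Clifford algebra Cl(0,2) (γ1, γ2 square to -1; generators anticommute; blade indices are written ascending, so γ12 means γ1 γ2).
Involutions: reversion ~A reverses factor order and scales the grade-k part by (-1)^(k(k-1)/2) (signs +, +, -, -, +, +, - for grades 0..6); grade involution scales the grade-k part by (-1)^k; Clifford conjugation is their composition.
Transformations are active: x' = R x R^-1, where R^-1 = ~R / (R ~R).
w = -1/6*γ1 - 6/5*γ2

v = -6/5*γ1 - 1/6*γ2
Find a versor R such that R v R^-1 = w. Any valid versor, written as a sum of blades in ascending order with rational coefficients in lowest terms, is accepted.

The midline construction: v and w both square to -1321/900, so reflecting in their sum -41/30*γ1 - 41/30*γ2 exchanges them.
Answer: -41/30*γ1 - 41/30*γ2


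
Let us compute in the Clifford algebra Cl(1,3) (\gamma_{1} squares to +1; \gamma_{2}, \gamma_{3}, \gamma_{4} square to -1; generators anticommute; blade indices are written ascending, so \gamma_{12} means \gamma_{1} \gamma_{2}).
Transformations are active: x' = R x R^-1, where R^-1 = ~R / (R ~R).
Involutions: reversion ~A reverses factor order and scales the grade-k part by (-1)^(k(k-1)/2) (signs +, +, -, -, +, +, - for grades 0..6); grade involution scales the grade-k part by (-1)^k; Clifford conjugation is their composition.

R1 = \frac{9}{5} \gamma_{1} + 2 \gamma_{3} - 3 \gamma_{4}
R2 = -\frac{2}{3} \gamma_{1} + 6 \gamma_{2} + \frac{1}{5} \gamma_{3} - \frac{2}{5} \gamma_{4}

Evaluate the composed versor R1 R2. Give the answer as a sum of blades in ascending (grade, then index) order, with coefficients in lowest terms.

Distribute over the terms of R1 (each basis-blade product reordered to ascending indices, repeated generators contracted through their squares):
(\frac{9}{5} \gamma_{1}) R2 = -\frac{6}{5} + \frac{54}{5} \gamma_{12} + \frac{9}{25} \gamma_{13} - \frac{18}{25} \gamma_{14}
(2 \gamma_{3}) R2 = -\frac{2}{5} + \frac{4}{3} \gamma_{13} - 12 \gamma_{23} - \frac{4}{5} \gamma_{34}
(-3 \gamma_{4}) R2 = -\frac{6}{5} - 2 \gamma_{14} + 18 \gamma_{24} + \frac{3}{5} \gamma_{34}
Summing the partial products and collecting blades:
Answer: -\frac{14}{5} + \frac{54}{5} \gamma_{12} + \frac{127}{75} \gamma_{13} - \frac{68}{25} \gamma_{14} - 12 \gamma_{23} + 18 \gamma_{24} - \frac{1}{5} \gamma_{34}


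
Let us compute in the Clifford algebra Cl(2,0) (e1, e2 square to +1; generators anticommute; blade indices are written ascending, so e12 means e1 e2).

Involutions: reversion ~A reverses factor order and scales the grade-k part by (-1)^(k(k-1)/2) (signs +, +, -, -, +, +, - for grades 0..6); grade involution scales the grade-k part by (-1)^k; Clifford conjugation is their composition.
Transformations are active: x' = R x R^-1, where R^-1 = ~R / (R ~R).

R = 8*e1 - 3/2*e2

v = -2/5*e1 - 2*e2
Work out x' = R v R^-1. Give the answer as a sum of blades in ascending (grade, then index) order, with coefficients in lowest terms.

~R = 8*e1 - 3/2*e2, and R ~R = 265/4, so R^-1 = ~R / (265/4).
R v = -1/5 - 83/5*e12
Answer: 466/1325*e1 + 2662/1325*e2


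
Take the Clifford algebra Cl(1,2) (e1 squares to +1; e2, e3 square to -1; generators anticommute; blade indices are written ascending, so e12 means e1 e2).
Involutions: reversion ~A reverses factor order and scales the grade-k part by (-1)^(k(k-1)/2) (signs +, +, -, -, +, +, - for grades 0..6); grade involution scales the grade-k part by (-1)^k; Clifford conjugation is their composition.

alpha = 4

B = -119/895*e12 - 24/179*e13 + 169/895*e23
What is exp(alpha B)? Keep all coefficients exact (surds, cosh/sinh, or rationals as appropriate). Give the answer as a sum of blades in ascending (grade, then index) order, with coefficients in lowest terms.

B^2 term by term: the squares give (-119/895)^2*(e12)^2 + (-24/179)^2*(e13)^2 + (169/895)^2*(e23)^2 = 14161/801025*(+1) + 576/32041*(+1) + 28561/801025*(-1) = 0 (each basis 2-blade squares to minus the product of its generators' squares); cross terms between blades sharing an index anticommute and cancel. So B^2 = 0.
B^2 = 0, and the exponential is exactly linear here: exp(alpha B) = 1 + alpha B (parabolic case).
Answer: 1 - 476/895*e12 - 96/179*e13 + 676/895*e23


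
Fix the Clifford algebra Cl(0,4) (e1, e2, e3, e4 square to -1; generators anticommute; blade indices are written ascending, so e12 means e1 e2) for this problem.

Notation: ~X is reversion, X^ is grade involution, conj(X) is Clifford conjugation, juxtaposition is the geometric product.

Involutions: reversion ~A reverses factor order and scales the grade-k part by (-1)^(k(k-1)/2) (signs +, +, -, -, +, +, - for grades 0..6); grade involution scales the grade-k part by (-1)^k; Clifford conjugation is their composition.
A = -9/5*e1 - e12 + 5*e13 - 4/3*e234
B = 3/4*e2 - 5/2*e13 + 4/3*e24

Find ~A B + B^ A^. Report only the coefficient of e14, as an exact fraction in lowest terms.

first term: -25/2 - 3/4*e1 - 49/18*e3 - 27/20*e12 - 4/3*e14 - 5/2*e23 - e34 + 15/4*e123 + 14/15*e124 + 20/3*e1234
second term: 25/2 + 3/4*e1 - 49/18*e3 + 27/20*e12 - 4/3*e14 - 5/2*e23 + e34 + 15/4*e123 - 14/15*e124 - 20/3*e1234
Answer: -8/3


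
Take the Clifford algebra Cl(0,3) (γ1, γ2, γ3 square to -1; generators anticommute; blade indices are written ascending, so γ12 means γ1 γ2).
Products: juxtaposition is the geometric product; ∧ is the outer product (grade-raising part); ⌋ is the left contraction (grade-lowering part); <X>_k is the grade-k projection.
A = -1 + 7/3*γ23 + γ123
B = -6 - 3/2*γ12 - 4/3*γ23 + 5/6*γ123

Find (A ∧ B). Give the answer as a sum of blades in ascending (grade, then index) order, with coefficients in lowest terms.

step 1: 6 + 3/2*γ12 - 38/3*γ23 - 41/6*γ123
Answer: 6 + 3/2*γ12 - 38/3*γ23 - 41/6*γ123


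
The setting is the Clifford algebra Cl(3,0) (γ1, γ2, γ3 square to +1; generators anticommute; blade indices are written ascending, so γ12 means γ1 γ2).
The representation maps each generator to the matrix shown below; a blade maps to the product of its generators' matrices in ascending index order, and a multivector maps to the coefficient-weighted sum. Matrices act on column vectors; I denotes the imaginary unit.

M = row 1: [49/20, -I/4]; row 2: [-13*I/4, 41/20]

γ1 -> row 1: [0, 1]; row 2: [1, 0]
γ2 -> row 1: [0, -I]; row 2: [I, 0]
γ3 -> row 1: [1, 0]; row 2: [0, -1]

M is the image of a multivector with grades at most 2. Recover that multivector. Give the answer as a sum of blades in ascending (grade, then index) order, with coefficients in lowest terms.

Method: 1, rho(γ1), rho(γ2), rho(γ3) form a trace-orthogonal basis of the 2x2 complex matrices (tr(X Y) = 2 if X = Y, else 0), so M = m0*1 + m1*rho(γ1) + m2*rho(γ2) + m3*rho(γ3) with m0 = tr(M)/2 = 9/4, m1 = tr(M rho(γ1))/2 = -7*I/4, m2 = tr(M rho(γ2))/2 = -3/2, m3 = tr(M rho(γ3))/2 = 1/5.
Multiplying table entries, the bivector images are rho(γ12) = I*rho(γ3), rho(γ13) = -I*rho(γ2), rho(γ23) = I*rho(γ1); with real blade coefficients the real parts of m0..m3 are the coefficients of 1, γ1, γ2, γ3 and the imaginary parts give the bivectors (γ23: Im m1, γ13: -Im m2, γ12: Im m3).
Answer: 9/4 - 3/2*γ2 + 1/5*γ3 - 7/4*γ23


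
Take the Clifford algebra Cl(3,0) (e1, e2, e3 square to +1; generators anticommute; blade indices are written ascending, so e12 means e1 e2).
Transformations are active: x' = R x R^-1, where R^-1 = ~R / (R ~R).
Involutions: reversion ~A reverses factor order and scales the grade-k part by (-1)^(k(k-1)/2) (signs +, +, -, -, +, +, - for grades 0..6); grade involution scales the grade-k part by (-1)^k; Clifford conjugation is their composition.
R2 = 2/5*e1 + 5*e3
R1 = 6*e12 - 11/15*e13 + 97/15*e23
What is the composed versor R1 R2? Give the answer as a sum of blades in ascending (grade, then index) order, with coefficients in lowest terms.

Distribute over the terms of R2 (each basis-blade product reordered to ascending indices, repeated generators contracted through their squares):
R1 (2/5*e1) = -12/5*e2 + 22/75*e3 + 194/75*e123
R1 (5*e3) = -11/3*e1 + 97/3*e2 + 30*e123
Summing the partial products and collecting blades:
Answer: -11/3*e1 + 449/15*e2 + 22/75*e3 + 2444/75*e123


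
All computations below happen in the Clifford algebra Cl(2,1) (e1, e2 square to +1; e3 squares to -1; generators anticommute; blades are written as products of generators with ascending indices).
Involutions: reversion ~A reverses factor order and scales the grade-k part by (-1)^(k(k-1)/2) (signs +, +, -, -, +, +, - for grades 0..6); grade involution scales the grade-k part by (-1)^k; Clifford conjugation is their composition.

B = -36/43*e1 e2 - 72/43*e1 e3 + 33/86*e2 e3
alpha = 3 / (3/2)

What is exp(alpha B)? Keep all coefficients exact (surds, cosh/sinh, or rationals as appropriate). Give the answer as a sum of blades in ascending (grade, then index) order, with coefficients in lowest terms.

B^2 term by term: the squares give (-36/43)^2*(e1 e2)^2 + (-72/43)^2*(e1 e3)^2 + (33/86)^2*(e2 e3)^2 = 1296/1849*(-1) + 5184/1849*(+1) + 1089/7396*(+1) = 9/4 (each basis 2-blade squares to minus the product of its generators' squares); cross terms between blades sharing an index anticommute and cancel. So B^2 = 9/4.
B^2 = 9/4 — a positive square means the series sums to a boost: l = 3/2, alpha*l = 3, so exp(alpha B) = cosh(3) + (sinh(3)/(3/2))*B = cosh(3) + (2*sinh(3)/3)*B.
Answer: cosh(3) - 24*sinh(3)/43*e1 e2 - 48*sinh(3)/43*e1 e3 + 11*sinh(3)/43*e2 e3


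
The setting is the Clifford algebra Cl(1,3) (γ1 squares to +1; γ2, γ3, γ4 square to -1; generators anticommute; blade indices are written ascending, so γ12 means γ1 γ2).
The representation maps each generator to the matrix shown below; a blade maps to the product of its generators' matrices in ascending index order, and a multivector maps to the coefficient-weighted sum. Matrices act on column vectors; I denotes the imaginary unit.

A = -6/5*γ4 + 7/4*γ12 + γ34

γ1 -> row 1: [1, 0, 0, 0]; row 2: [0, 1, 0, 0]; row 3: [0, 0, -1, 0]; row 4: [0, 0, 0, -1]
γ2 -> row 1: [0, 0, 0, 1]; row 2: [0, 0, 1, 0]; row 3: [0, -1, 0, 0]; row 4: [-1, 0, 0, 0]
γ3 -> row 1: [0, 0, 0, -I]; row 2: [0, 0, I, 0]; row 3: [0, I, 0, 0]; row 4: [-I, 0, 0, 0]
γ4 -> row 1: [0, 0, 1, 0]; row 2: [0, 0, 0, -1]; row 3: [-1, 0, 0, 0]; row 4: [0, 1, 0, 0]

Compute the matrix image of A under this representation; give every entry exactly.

Bivector images (products of the table entries): rho(γ12) = rho(γ1)rho(γ2) = row 1: [0, 0, 0, 1]; row 2: [0, 0, 1, 0]; row 3: [0, 1, 0, 0]; row 4: [1, 0, 0, 0]; rho(γ34) = rho(γ3)rho(γ4) = row 1: [0, -I, 0, 0]; row 2: [-I, 0, 0, 0]; row 3: [0, 0, 0, -I]; row 4: [0, 0, -I, 0].
M = (-6/5)*rho(γ4) + (7/4)*rho(γ12) + (1)*rho(γ34), summed entrywise:
Answer: row 1: [0, -I, -6/5, 7/4]; row 2: [-I, 0, 7/4, 6/5]; row 3: [6/5, 7/4, 0, -I]; row 4: [7/4, -6/5, -I, 0]


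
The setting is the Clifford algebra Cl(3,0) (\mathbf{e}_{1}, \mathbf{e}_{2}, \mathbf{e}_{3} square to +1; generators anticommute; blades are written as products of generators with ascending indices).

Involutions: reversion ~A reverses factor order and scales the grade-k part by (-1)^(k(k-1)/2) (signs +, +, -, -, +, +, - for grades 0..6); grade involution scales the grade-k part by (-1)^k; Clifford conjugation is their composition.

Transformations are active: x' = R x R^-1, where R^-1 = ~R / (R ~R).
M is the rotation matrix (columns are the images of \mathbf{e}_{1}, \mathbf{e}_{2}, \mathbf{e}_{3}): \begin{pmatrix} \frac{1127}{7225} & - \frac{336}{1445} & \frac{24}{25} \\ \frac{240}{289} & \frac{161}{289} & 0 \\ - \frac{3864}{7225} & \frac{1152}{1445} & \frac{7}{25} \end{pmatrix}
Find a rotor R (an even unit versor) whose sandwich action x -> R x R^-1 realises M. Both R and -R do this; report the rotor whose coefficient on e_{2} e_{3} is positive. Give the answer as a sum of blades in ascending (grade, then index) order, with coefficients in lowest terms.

Method: write R = a + b12*e_{1} e_{2} + b13*e_{1} e_{3} + b23*e_{2} e_{3} with a^2 + b12^2 + b13^2 + b23^2 = 1 (so R^-1 = ~R). Expanding the columns R e_j ~R gives tr M = 4a^2 - 1 and, from the antisymmetric part, M21 - M12 = -4a*b12, M13 - M31 = 4a*b13, M32 - M23 = -4a*b23.
Here tr M = \frac{287}{289}, so a^2 = (1 + tr M)/4 = \frac{144}{289} and a = ±\frac{12}{17}. Taking a = \frac{12}{17}: M21 - M12 = \frac{1536}{1445}, M13 - M31 = \frac{432}{289}, M32 - M23 = \frac{1152}{1445}, giving b12 = -\frac{32}{85}, b13 = \frac{9}{17}, b23 = -\frac{24}{85}, i.e. R = \frac{12}{17} - \frac{32}{85} e_{1} e_{2} + \frac{9}{17} e_{1} e_{3} - \frac{24}{85} e_{2} e_{3}.
Its e_{2} e_{3} coefficient is negative, so report the other preimage -R.
Answer: -\frac{12}{17} + \frac{32}{85} e_{1} e_{2} - \frac{9}{17} e_{1} e_{3} + \frac{24}{85} e_{2} e_{3}. Uniqueness: Spin(3) -> SO(3) maps R and -R to the same rotation of trace \frac{287}{289}; fixing the sign of the e_{2} e_{3} coefficient removes the ambiguity.


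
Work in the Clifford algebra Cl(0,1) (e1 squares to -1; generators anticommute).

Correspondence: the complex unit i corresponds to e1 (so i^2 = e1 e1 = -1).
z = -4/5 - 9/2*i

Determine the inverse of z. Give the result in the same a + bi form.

In blades: z = -4/5 - 9/2*e1.
With qbar = -4/5 + 9/2*e1 (scalar fixed, mapped units negated), z qbar = 2089/100 (the sum of squared coefficients), so z^-1 = qbar / (2089/100) = -80/2089 + 450/2089*e1; translating back:
Answer: -80/2089 + 450/2089*i


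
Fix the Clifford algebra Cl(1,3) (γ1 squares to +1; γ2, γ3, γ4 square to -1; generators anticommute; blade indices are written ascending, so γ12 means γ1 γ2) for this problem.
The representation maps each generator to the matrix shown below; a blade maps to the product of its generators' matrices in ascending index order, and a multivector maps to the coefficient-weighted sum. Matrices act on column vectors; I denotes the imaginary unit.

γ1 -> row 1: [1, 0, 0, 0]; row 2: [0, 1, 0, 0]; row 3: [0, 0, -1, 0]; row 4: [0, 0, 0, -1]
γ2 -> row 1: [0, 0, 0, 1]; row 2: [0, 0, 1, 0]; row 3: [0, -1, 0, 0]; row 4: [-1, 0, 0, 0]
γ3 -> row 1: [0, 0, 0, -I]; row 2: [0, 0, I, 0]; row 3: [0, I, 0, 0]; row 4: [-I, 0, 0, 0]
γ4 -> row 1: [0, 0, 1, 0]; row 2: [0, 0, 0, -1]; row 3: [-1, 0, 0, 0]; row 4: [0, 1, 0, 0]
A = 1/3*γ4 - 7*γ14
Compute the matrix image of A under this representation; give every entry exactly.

Bivector images (products of the table entries): rho(γ14) = rho(γ1)rho(γ4) = row 1: [0, 0, 1, 0]; row 2: [0, 0, 0, -1]; row 3: [1, 0, 0, 0]; row 4: [0, -1, 0, 0].
M = (1/3)*rho(γ4) + (-7)*rho(γ14), summed entrywise:
Answer: row 1: [0, 0, -20/3, 0]; row 2: [0, 0, 0, 20/3]; row 3: [-22/3, 0, 0, 0]; row 4: [0, 22/3, 0, 0]


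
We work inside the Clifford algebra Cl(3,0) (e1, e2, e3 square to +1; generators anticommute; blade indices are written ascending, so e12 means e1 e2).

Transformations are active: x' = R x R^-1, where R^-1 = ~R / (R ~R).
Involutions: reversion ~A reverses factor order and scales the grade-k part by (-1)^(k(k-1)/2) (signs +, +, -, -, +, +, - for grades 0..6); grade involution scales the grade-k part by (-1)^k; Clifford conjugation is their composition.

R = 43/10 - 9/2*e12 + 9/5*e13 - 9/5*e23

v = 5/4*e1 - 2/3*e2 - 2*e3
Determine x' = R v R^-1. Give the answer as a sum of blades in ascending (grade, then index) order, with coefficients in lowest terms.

~R = 43/10 + 9/2*e12 - 9/5*e13 + 9/5*e23, and R ~R = 2261/50, so R^-1 = ~R / (2261/50).
R v = 191/40*e1 + 763/120*e2 - 241/20*e3 + 159/20*e123
Answer: -116/119*e1 + 1775/1428*e2 - 223/119*e3


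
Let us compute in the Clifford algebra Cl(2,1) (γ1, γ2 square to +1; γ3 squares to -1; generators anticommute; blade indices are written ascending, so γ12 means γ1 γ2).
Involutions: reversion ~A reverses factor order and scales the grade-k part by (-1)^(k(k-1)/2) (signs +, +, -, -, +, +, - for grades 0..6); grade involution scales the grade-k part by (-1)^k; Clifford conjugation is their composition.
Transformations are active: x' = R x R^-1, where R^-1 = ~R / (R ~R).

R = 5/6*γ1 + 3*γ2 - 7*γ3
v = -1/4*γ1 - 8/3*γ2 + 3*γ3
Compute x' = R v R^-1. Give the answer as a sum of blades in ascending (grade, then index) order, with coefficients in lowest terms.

~R = 5/6*γ1 + 3*γ2 - 7*γ3, and R ~R = -1415/36, so R^-1 = ~R / (-1415/36).
R v = 307/24 - 53/36*γ12 + 3/4*γ13 - 29/3*γ23
Answer: -331/1132*γ1 + 3031/4245*γ2 + 2202/1415*γ3


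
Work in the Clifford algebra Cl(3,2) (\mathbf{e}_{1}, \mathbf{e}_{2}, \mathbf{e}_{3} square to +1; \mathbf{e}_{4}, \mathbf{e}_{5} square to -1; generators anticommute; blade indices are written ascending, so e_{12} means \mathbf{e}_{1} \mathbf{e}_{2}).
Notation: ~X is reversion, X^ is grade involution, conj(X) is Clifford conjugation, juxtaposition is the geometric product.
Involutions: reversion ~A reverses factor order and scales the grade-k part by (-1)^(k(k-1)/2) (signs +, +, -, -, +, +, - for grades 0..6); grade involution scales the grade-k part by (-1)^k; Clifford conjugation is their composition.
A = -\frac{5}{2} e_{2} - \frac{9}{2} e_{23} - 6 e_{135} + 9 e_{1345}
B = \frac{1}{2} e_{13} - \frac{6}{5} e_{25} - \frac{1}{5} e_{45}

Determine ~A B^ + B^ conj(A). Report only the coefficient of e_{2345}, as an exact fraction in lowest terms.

first term: \frac{9}{4} e_{12} + \frac{9}{5} e_{13} + \frac{27}{5} e_{35} - \frac{9}{2} e_{45} + \frac{169}{20} e_{123} - \frac{6}{5} e_{134} + \frac{1}{2} e_{245} - \frac{54}{5} e_{1234} - \frac{9}{10} e_{2345}
second term: 6 e_{5} - \frac{9}{4} e_{12} + \frac{9}{5} e_{13} - \frac{27}{5} e_{35} - \frac{9}{2} e_{45} + \frac{119}{20} e_{123} - \frac{6}{5} e_{134} - \frac{1}{2} e_{245} + \frac{54}{5} e_{1234} - \frac{9}{10} e_{2345}
Answer: -\frac{9}{5}


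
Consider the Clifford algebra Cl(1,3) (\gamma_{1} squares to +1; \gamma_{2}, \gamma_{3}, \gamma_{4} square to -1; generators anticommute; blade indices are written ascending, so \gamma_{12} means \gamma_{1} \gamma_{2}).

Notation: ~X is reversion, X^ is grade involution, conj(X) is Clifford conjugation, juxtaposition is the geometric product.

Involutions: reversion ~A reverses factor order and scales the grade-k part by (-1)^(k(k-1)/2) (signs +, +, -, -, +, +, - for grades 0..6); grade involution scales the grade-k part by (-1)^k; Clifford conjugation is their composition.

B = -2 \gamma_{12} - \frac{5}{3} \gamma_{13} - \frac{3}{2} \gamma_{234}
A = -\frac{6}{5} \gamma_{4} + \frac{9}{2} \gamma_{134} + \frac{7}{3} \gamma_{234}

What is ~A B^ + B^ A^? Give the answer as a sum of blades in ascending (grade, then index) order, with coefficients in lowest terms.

first term: -\frac{7}{2} + \frac{15}{2} \gamma_{4} + \frac{27}{4} \gamma_{12} + \frac{9}{5} \gamma_{23} - \frac{67}{45} \gamma_{124} + \frac{20}{3} \gamma_{134} + 9 \gamma_{234}
second term: -\frac{7}{2} + \frac{15}{2} \gamma_{4} - \frac{27}{4} \gamma_{12} - \frac{9}{5} \gamma_{23} + \frac{67}{45} \gamma_{124} - \frac{20}{3} \gamma_{134} - 9 \gamma_{234}
Answer: -7 + 15 \gamma_{4}


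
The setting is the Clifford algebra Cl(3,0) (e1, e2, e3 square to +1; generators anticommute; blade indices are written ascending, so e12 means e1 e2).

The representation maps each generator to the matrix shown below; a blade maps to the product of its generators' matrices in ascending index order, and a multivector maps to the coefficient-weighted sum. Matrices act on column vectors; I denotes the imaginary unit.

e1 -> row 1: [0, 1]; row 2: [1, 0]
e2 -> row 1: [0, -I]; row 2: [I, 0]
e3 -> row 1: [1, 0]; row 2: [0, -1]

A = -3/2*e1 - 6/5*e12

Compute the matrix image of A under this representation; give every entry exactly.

Bivector images (products of the table entries): rho(e12) = rho(e1)rho(e2) = row 1: [I, 0]; row 2: [0, -I].
M = (-3/2)*rho(e1) + (-6/5)*rho(e12), summed entrywise:
Answer: row 1: [-6*I/5, -3/2]; row 2: [-3/2, 6*I/5]


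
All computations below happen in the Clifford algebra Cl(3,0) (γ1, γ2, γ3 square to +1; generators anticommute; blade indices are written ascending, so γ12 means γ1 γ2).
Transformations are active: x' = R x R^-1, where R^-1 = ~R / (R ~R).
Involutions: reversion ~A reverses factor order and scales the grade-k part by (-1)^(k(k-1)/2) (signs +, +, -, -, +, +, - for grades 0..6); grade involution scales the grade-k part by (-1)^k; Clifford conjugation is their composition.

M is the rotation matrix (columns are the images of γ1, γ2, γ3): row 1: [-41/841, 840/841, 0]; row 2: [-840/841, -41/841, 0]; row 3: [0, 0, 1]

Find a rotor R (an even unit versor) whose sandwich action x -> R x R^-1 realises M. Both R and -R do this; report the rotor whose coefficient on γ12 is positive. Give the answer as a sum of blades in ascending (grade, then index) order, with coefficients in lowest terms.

Method: write R = a + b12*γ12 + b13*γ13 + b23*γ23 with a^2 + b12^2 + b13^2 + b23^2 = 1 (so R^-1 = ~R). Expanding the columns R e_j ~R gives tr M = 4a^2 - 1 and, from the antisymmetric part, M21 - M12 = -4a*b12, M13 - M31 = 4a*b13, M32 - M23 = -4a*b23.
Here tr M = 759/841, so a^2 = (1 + tr M)/4 = 400/841 and a = ±20/29. Taking a = 20/29: M21 - M12 = -1680/841, M13 - M31 = 0, M32 - M23 = 0, giving b12 = 21/29, b13 = 0, b23 = 0, i.e. R = 20/29 + 21/29*γ12.
Its γ12 coefficient is already positive.
Answer: 20/29 + 21/29*γ12. Why the constraint matters: R and -R act identically through the sandwich — M has trace 759/841 either way — so only the sign condition on γ12 picks one of the two preimages.


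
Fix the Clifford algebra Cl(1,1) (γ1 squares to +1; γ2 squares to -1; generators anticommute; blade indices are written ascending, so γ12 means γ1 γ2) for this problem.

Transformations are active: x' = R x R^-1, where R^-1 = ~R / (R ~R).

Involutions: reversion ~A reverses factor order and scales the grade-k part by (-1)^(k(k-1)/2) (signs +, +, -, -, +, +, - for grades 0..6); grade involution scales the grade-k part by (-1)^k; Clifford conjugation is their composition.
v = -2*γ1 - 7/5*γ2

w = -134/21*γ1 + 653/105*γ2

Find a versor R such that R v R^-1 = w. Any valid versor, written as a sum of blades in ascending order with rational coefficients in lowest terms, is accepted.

Reasoning: v^2 = w^2 = 51/25 since conjugation preserves the quadratic form; R = v + w = -176/21*γ1 + 506/105*γ2 is then valid when invertible, keeping its own part and reversing (v - w)/2.
Answer: -176/21*γ1 + 506/105*γ2


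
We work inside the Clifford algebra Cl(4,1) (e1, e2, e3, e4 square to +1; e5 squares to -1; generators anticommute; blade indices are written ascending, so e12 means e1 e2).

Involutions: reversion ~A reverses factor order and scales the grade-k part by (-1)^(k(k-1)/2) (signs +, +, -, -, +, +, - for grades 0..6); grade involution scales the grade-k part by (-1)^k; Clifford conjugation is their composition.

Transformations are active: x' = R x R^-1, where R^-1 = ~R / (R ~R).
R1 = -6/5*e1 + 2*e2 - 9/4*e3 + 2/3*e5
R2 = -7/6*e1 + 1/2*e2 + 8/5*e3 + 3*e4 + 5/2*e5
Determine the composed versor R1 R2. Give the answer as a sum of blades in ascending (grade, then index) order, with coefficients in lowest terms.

Distribute over the terms of R1 (each basis-blade product reordered to ascending indices, repeated generators contracted through their squares):
(-6/5*e1) R2 = 7/5 - 3/5*e12 - 48/25*e13 - 18/5*e14 - 3*e15
(2*e2) R2 = 1 + 7/3*e12 + 16/5*e23 + 6*e24 + 5*e25
(-9/4*e3) R2 = -18/5 - 21/8*e13 + 9/8*e23 - 27/4*e34 - 45/8*e35
(2/3*e5) R2 = -5/3 + 7/9*e15 - 1/3*e25 - 16/15*e35 - 2*e45
Summing the partial products and collecting blades:
Answer: -43/15 + 26/15*e12 - 909/200*e13 - 18/5*e14 - 20/9*e15 + 173/40*e23 + 6*e24 + 14/3*e25 - 27/4*e34 - 803/120*e35 - 2*e45


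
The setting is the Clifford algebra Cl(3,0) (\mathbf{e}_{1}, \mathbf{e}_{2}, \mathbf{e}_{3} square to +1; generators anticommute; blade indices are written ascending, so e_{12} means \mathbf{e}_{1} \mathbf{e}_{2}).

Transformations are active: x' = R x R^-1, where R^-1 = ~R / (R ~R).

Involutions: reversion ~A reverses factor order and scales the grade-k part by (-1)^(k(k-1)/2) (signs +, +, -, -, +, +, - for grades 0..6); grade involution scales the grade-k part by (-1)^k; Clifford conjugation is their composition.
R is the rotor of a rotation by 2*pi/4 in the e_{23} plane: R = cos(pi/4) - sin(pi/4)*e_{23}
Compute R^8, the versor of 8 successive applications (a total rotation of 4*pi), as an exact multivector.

Rotor phase runs at HALF the rotation angle; powers of one rotor simply add phase, so after 8 steps in e_{23} the phase is 8*pi/4 = 2 \pi and R^8 = cos(2 \pi) - sin(2 \pi)*e_{23}.
cos(2 \pi) = 1 and sin(2 \pi) = 0, so R^8 = 1. The total rotation 4*pi is 2 full turns, so every vector returns to itself, yet the rotor is +1, back on the identity sheet (an even number of 2*pi turns).
Answer: 1


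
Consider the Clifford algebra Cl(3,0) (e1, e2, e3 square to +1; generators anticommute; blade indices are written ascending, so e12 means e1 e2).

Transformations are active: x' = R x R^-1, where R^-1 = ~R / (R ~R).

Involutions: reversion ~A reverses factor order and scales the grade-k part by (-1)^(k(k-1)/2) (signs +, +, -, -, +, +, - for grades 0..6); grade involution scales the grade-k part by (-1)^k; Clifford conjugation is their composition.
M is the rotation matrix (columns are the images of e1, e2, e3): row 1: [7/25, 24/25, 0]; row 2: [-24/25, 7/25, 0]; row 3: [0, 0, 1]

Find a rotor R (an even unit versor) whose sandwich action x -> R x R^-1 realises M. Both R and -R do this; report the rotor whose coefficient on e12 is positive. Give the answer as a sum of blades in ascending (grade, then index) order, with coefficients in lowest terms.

Method: write R = a + b12*e12 + b13*e13 + b23*e23 with a^2 + b12^2 + b13^2 + b23^2 = 1 (so R^-1 = ~R). Expanding the columns R e_j ~R gives tr M = 4a^2 - 1 and, from the antisymmetric part, M21 - M12 = -4a*b12, M13 - M31 = 4a*b13, M32 - M23 = -4a*b23.
Here tr M = 39/25, so a^2 = (1 + tr M)/4 = 16/25 and a = ±4/5. Taking a = 4/5: M21 - M12 = -48/25, M13 - M31 = 0, M32 - M23 = 0, giving b12 = 3/5, b13 = 0, b23 = 0, i.e. R = 4/5 + 3/5*e12.
Its e12 coefficient is already positive.
Answer: 4/5 + 3/5*e12. Recall the cover is two-to-one: with M of trace 39/25, both preimages act alike, and the stated e12 sign chooses the sheet.


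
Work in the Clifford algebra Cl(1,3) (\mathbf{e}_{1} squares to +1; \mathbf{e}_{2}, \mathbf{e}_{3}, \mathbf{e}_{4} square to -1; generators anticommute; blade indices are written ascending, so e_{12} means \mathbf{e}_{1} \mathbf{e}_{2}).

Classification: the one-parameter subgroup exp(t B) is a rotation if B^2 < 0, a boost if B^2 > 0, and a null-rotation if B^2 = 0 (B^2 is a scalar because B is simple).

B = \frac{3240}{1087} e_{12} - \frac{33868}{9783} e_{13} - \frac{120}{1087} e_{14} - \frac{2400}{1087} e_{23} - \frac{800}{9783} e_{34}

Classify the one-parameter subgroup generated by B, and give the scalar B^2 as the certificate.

B^2 term by term: the squares give (\frac{3240}{1087})^2*(e_{12})^2 + (-\frac{33868}{9783})^2*(e_{13})^2 + (-\frac{120}{1087})^2*(e_{14})^2 + (-\frac{2400}{1087})^2*(e_{23})^2 + (-\frac{800}{9783})^2*(e_{34})^2 = \frac{10497600}{1181569}*(+1) + \frac{1147041424}{95707089}*(+1) + \frac{14400}{1181569}*(+1) + \frac{5760000}{1181569}*(-1) + \frac{640000}{95707089}*(-1) = 16 (each basis 2-blade squares to minus the product of its generators' squares); cross terms between blades sharing an index anticommute and cancel; the commuting (index-disjoint) pairs give grade-4 terms 2*c*c'*(blade product), which cancel blade by blade — e_{1234}: -\frac{576000}{1181569} + \frac{576000}{1181569} = 0 — confirming B is simple. So B^2 = 16.
Answer: boost, certificate B^2 = 16. The class reads off the invariant scalar 16 directly.


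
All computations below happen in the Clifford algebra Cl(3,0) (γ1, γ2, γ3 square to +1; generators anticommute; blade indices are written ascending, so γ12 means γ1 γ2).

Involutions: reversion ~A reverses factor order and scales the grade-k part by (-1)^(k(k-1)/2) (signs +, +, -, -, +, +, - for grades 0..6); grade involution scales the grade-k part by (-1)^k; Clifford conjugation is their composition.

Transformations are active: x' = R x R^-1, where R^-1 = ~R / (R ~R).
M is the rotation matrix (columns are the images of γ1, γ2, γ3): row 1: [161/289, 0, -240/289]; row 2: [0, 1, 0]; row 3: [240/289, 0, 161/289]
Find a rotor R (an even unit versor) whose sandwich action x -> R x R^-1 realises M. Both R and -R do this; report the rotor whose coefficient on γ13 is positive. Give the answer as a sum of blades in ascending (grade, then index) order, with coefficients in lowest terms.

Method: write R = a + b12*γ12 + b13*γ13 + b23*γ23 with a^2 + b12^2 + b13^2 + b23^2 = 1 (so R^-1 = ~R). Expanding the columns R e_j ~R gives tr M = 4a^2 - 1 and, from the antisymmetric part, M21 - M12 = -4a*b12, M13 - M31 = 4a*b13, M32 - M23 = -4a*b23.
Here tr M = 611/289, so a^2 = (1 + tr M)/4 = 225/289 and a = ±15/17. Taking a = 15/17: M21 - M12 = 0, M13 - M31 = -480/289, M32 - M23 = 0, giving b12 = 0, b13 = -8/17, b23 = 0, i.e. R = 15/17 - 8/17*γ13.
Its γ13 coefficient is negative, so report the other preimage -R.
Answer: -15/17 + 8/17*γ13. Uniqueness: Spin(3) -> SO(3) maps R and -R to the same rotation of trace 611/289; fixing the sign of the γ13 coefficient removes the ambiguity.


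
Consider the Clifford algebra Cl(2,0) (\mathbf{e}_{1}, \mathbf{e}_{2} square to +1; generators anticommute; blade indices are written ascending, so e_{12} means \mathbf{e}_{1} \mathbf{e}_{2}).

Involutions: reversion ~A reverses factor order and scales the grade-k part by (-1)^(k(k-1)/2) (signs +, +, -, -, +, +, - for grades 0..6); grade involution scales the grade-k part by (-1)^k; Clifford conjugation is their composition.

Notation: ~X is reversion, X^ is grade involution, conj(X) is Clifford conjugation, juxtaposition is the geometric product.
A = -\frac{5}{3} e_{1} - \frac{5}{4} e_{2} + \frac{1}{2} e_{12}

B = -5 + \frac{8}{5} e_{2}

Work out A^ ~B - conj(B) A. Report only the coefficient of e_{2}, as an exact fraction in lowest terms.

first term: 2 - \frac{113}{15} e_{1} - \frac{25}{4} e_{2} + \frac{1}{6} e_{12}
second term: 2 + \frac{137}{15} e_{1} + \frac{25}{4} e_{2} - \frac{31}{6} e_{12}
Answer: -\frac{25}{2}


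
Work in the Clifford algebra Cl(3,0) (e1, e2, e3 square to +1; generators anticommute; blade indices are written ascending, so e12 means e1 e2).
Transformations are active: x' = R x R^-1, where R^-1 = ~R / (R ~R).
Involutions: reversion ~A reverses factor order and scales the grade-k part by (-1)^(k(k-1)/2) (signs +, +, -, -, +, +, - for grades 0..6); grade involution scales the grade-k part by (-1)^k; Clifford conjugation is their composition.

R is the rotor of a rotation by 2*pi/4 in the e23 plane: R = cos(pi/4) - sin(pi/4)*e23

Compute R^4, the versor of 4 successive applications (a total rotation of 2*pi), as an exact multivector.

Rotor phase runs at HALF the rotation angle; powers of one rotor simply add phase, so after 4 steps in e23 the phase is 4*pi/4 = pi and R^4 = cos(pi) - sin(pi)*e23.
cos(pi) = -1 and sin(pi) = 0, so R^4 = -1. The total rotation 2*pi is 1 full turn, so every vector returns to itself, yet the rotor is -1, on the OTHER sheet of the double cover (an odd number of 2*pi turns).
Answer: -1


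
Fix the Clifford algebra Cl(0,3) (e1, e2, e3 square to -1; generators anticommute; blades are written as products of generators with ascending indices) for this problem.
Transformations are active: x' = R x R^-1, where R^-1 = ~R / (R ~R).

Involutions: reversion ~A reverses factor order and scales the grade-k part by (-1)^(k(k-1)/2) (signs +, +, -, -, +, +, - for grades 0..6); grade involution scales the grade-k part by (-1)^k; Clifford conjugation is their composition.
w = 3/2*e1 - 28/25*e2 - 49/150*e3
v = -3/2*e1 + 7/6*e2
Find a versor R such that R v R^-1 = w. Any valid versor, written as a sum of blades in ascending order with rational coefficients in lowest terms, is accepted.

Reasoning: v^2 = w^2 = -65/18 since conjugation preserves the quadratic form; R = v + w = 7/150*e2 - 49/150*e3 is then valid when invertible, keeping its own part and reversing (v - w)/2.
Answer: 7/150*e2 - 49/150*e3


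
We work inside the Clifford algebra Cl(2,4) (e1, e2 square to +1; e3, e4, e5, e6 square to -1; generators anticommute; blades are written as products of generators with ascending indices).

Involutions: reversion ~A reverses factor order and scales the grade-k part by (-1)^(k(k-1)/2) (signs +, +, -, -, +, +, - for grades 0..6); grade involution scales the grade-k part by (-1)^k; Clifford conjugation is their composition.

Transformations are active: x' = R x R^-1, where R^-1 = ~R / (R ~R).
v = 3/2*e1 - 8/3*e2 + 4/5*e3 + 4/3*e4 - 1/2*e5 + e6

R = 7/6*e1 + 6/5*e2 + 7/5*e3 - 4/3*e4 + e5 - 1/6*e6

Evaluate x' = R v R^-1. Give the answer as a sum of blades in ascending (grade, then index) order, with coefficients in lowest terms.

~R = 7/6*e1 + 6/5*e2 + 7/5*e3 - 4/3*e4 + e5 - 1/6*e6, and R ~R = -442/225, so R^-1 = ~R / (-442/225).
R v = -113/900 - 221/45*e1 e2 - 7/6*e1 e3 + 32/9*e1 e4 - 25/12*e1 e5 + 17/12*e1 e6 + 352/75*e2 e3 - 88/45*e2 e4 + 31/15*e2 e5 + 34/45*e2 e6 + 44/15*e3 e4 - 3/2*e3 e5 + 23/15*e3 e6 - 2/3*e4 e5 - 10/9*e4 e6 + 11/12*e5 e6
Answer: -7165/5304*e1 + 18697/6630*e2 - 549/884*e3 - 997/663*e4 + 555/884*e5 - 5417/5304*e6


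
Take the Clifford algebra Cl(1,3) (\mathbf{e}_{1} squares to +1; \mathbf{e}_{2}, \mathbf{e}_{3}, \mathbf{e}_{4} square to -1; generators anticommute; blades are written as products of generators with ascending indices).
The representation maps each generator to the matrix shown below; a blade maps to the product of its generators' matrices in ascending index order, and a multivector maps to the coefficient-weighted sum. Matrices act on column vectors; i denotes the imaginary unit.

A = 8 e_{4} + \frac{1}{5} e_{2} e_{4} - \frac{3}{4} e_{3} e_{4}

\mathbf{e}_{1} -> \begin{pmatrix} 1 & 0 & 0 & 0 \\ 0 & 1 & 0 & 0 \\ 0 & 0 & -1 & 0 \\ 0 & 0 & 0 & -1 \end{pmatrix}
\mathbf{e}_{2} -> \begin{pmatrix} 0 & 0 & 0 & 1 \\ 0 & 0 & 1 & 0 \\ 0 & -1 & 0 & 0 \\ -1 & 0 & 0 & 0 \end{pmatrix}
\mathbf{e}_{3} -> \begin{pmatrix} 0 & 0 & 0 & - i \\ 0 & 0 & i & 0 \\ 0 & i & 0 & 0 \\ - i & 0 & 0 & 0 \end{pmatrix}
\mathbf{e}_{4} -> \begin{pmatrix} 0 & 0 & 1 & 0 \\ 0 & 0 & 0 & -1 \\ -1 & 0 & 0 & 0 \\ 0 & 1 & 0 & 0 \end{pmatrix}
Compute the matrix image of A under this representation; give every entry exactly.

Bivector images (products of the table entries): rho(e_{2} e_{4}) = rho(\mathbf{e}_{2})rho(\mathbf{e}_{4}) = \begin{pmatrix} 0 & 1 & 0 & 0 \\ -1 & 0 & 0 & 0 \\ 0 & 0 & 0 & 1 \\ 0 & 0 & -1 & 0 \end{pmatrix}; rho(e_{3} e_{4}) = rho(\mathbf{e}_{3})rho(\mathbf{e}_{4}) = \begin{pmatrix} 0 & - i & 0 & 0 \\ - i & 0 & 0 & 0 \\ 0 & 0 & 0 & - i \\ 0 & 0 & - i & 0 \end{pmatrix}.
M = (8)*rho(e_{4}) + (\frac{1}{5})*rho(e_{2} e_{4}) + (-\frac{3}{4})*rho(e_{3} e_{4}), summed entrywise:
Answer: \begin{pmatrix} 0 & \frac{1}{5} + \frac{3 i}{4} & 8 & 0 \\ - \frac{1}{5} + \frac{3 i}{4} & 0 & 0 & -8 \\ -8 & 0 & 0 & \frac{1}{5} + \frac{3 i}{4} \\ 0 & 8 & - \frac{1}{5} + \frac{3 i}{4} & 0 \end{pmatrix}
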